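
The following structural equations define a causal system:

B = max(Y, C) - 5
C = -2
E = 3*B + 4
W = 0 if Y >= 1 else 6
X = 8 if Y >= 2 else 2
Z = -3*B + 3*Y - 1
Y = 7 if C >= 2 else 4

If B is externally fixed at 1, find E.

7

The intervention breaks the incoming arrows to B: B = max(Y, C) - 5 no longer applies, and B = 1.
E = 3*B + 4  [with B=1]  = 7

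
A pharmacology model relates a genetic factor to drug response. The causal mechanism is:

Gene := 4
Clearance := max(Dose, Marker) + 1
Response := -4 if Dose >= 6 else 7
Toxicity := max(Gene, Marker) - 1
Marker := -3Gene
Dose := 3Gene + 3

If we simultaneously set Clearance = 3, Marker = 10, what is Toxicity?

Under do(Clearance = 3, Marker = 10), each intervened variable's structural equation is replaced by its fixed value.
Toxicity = max(Gene, Marker) - 1  [with Gene=4, Marker=10]  = 9

9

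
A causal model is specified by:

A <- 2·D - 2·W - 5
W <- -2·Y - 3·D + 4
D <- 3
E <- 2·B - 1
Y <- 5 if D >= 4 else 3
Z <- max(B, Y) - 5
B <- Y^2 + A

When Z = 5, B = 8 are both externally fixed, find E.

15

Setting Z = 5, B = 8 by intervention discards those variables' equations.
E = 2·B - 1  [with B=8]  = 15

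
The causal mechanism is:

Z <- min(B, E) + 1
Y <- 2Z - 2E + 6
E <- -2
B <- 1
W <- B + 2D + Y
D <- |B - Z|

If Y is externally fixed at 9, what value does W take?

14

Under do(Y=9), the mechanism Y <- 2Z - 2E + 6 is discarded; Y is fixed at 9.
Z = min(B, E) + 1  [with B=1, E=-2]  = -1
D = |B - Z|  [with B=1, Z=-1]  = 2
W = B + 2D + Y  [with B=1, D=2, Y=9]  = 14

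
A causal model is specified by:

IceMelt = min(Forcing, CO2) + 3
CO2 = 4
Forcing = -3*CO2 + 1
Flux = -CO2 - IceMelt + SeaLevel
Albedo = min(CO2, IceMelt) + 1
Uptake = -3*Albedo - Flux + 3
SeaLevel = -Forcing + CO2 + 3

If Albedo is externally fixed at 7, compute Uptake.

The intervention breaks the incoming arrows to Albedo: Albedo = min(CO2, IceMelt) + 1 no longer applies, and Albedo = 7.
Forcing = -3*CO2 + 1  [with CO2=4]  = -11
IceMelt = min(Forcing, CO2) + 3  [with Forcing=-11, CO2=4]  = -8
SeaLevel = -Forcing + CO2 + 3  [with Forcing=-11, CO2=4]  = 18
Flux = -CO2 - IceMelt + SeaLevel  [with CO2=4, IceMelt=-8, SeaLevel=18]  = 22
Uptake = -3*Albedo - Flux + 3  [with Albedo=7, Flux=22]  = -40

-40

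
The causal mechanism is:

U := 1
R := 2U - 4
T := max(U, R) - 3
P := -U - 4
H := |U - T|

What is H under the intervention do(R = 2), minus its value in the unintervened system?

-1

do(R=2) replaces the equation R := 2U - 4 with the constant R = 2.
T = max(U, R) - 3  [with U=1, R=2]  = -1
H = |U - T|  [with U=1, T=-1]  = 2
Without intervention: R = 2U - 4  [with U=1]  = -2; T = max(U, R) - 3  [with U=1, R=-2]  = -2; H = |U - T|  [with U=1, T=-2]  = 3.
Change = 2 − 3 = -1.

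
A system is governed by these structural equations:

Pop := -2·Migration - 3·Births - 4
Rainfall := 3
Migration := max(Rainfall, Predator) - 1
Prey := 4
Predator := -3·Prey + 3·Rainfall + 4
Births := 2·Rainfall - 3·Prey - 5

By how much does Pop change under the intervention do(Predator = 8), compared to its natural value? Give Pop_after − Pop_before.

The intervention breaks the incoming arrows to Predator: Predator := -3·Prey + 3·Rainfall + 4 no longer applies, and Predator = 8.
Births = 2·Rainfall - 3·Prey - 5  [with Rainfall=3, Prey=4]  = -11
Migration = max(Rainfall, Predator) - 1  [with Rainfall=3, Predator=8]  = 7
Pop = -2·Migration - 3·Births - 4  [with Migration=7, Births=-11]  = 15
Without intervention: Predator = -3·Prey + 3·Rainfall + 4  [with Prey=4, Rainfall=3]  = 1; Births = 2·Rainfall - 3·Prey - 5  [with Rainfall=3, Prey=4]  = -11; Migration = max(Rainfall, Predator) - 1  [with Rainfall=3, Predator=1]  = 2; Pop = -2·Migration - 3·Births - 4  [with Migration=2, Births=-11]  = 25.
Change = 15 − 25 = -10.

-10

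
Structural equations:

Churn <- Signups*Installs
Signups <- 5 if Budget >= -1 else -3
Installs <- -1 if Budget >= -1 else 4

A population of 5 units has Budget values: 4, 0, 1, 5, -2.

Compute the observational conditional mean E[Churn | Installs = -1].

Conditioning on Installs=-1 selects the 4 unit(s) with Budget ∈ {4, 0, 1, 5}. Their Churn values: -5, -5, -5, -5. Mean = -5.

-5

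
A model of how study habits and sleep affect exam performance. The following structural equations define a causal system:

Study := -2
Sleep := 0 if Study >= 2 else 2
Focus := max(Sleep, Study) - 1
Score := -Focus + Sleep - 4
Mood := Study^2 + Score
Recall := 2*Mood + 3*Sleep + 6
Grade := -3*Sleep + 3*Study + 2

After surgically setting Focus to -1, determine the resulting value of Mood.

3

do(Focus=-1) replaces the equation Focus := max(Sleep, Study) - 1 with the constant Focus = -1.
Sleep = 0 if Study >= 2 else 2  [with Study=-2]  = 2
Score = -Focus + Sleep - 4  [with Focus=-1, Sleep=2]  = -1
Mood = Study^2 + Score  [with Study=-2, Score=-1]  = 3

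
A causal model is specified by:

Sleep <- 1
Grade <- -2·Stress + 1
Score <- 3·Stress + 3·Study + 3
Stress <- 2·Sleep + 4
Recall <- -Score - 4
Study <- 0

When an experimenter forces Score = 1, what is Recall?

-5

Intervening sets Score = 1 and removes its equation (Score <- 3·Stress + 3·Study + 3).
Recall = -Score - 4  [with Score=1]  = -5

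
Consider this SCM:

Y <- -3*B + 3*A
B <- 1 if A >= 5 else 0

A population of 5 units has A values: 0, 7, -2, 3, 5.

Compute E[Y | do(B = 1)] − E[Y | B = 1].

-10.2

Under do(B=1), B's equation is replaced by B=1 for every unit. Per-unit Y: -3, 18, -9, 6, 12. Mean = 4.8.
Conditioning on B=1 selects the 2 unit(s) with A ∈ {7, 5}. Their Y values: 18, 12. Mean = 15.
Difference = 4.8 − 15 = -10.2.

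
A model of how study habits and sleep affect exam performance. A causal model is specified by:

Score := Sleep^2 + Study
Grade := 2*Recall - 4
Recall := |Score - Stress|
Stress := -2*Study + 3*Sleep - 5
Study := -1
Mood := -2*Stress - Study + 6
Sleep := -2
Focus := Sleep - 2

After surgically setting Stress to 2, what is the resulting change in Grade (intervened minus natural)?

The intervention breaks the incoming arrows to Stress: Stress := -2*Study + 3*Sleep - 5 no longer applies, and Stress = 2.
Score = Sleep^2 + Study  [with Sleep=-2, Study=-1]  = 3
Recall = |Score - Stress|  [with Score=3, Stress=2]  = 1
Grade = 2*Recall - 4  [with Recall=1]  = -2
Without intervention: Stress = -2*Study + 3*Sleep - 5  [with Study=-1, Sleep=-2]  = -9; Score = Sleep^2 + Study  [with Sleep=-2, Study=-1]  = 3; Recall = |Score - Stress|  [with Score=3, Stress=-9]  = 12; Grade = 2*Recall - 4  [with Recall=12]  = 20.
Change = -2 − 20 = -22.

-22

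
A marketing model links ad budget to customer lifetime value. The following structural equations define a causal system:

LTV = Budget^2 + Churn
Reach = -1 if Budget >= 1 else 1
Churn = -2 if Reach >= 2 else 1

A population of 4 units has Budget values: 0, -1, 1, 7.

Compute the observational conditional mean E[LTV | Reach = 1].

Observing Reach=1 restricts to units where Reach's equation naturally yields 1: Budget ∈ {0, -1}. In that subpopulation LTV = 1, 2, mean 1.5.

1.5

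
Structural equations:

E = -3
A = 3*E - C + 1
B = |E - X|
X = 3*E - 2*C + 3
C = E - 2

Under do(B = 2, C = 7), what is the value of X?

-20

Setting B = 2, C = 7 by intervention discards those variables' equations.
X = 3*E - 2*C + 3  [with E=-3, C=7]  = -20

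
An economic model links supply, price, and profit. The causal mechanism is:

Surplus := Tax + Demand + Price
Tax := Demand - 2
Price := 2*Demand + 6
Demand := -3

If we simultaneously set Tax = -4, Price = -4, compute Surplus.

-11

The joint intervention fixes Tax = -4, Price = -4, removing each variable's own equation.
Surplus = Tax + Demand + Price  [with Tax=-4, Demand=-3, Price=-4]  = -11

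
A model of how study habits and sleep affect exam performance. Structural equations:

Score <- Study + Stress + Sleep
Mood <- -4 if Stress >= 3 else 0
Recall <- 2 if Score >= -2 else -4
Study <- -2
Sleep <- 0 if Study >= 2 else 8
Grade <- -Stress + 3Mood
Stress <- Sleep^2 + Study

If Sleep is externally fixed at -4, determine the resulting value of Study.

Under do(Sleep=-4), the mechanism Sleep <- 0 if Study >= 2 else 8 is discarded; Sleep is fixed at -4.
Study is not downstream of the intervention, so its value is determined by the original equations.

-2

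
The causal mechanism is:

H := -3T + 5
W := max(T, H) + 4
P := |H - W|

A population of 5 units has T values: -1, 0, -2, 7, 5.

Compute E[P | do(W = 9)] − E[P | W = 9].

-1.3

Under do(W=9), W's equation is replaced by W=9 for every unit. Per-unit P: 1, 4, 2, 25, 19. Mean = 10.2.
E[P|W=9] averages over only the 2 units with W=9 (T = 0, 5): P = 4, 19, mean 11.5.
Difference = 10.2 − 11.5 = -1.3.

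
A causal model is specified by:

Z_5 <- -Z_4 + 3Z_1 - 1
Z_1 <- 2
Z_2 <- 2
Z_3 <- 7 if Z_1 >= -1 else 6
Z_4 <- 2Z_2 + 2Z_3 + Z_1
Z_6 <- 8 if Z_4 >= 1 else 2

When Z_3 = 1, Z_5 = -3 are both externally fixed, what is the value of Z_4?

The joint intervention fixes Z_3 = 1, Z_5 = -3, removing each variable's own equation.
Z_4 = 2Z_2 + 2Z_3 + Z_1  [with Z_2=2, Z_3=1, Z_1=2]  = 8

8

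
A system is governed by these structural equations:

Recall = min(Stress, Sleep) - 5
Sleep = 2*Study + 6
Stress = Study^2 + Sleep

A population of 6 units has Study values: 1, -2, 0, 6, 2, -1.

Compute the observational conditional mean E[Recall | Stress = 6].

E[Recall|Stress=6] averages over only the 2 units with Stress=6 (Study = -2, 0): Recall = -3, 1, mean -1.

-1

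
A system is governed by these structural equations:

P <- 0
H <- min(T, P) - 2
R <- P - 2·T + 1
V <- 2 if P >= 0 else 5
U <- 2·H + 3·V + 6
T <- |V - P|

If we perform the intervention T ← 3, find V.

Under do(T=3), the mechanism T <- |V - P| is discarded; T is fixed at 3.
Since V is not a descendant of the intervened variable, it is unaffected.
V = 2 if P >= 0 else 5  [with P=0]  = 2

2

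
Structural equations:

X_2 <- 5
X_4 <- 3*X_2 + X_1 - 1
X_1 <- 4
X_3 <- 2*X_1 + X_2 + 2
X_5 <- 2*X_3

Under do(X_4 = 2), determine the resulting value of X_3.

Under do(X_4=2), the mechanism X_4 <- 3*X_2 + X_1 - 1 is discarded; X_4 is fixed at 2.
Since X_3 is not a descendant of the intervened variable, it is unaffected.
X_3 = 2*X_1 + X_2 + 2  [with X_1=4, X_2=5]  = 15

15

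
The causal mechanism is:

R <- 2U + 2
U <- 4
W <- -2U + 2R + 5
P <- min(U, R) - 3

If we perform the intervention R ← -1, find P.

Under do(R=-1), the mechanism R <- 2U + 2 is discarded; R is fixed at -1.
P = min(U, R) - 3  [with U=4, R=-1]  = -4

-4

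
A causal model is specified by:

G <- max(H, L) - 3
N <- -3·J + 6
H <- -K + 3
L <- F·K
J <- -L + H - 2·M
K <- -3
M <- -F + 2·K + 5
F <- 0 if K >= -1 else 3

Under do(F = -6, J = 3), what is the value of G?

Setting F = -6, J = 3 by intervention discards those variables' equations.
L = F·K  [with F=-6, K=-3]  = 18
H = -K + 3  [with K=-3]  = 6
G = max(H, L) - 3  [with H=6, L=18]  = 15

15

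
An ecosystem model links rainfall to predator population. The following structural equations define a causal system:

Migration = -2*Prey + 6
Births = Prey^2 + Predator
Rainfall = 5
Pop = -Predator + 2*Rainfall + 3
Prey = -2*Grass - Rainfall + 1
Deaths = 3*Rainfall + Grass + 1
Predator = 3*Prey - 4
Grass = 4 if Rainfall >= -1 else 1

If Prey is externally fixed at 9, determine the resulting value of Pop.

The intervention breaks the incoming arrows to Prey: Prey = -2*Grass - Rainfall + 1 no longer applies, and Prey = 9.
Predator = 3*Prey - 4  [with Prey=9]  = 23
Pop = -Predator + 2*Rainfall + 3  [with Predator=23, Rainfall=5]  = -10

-10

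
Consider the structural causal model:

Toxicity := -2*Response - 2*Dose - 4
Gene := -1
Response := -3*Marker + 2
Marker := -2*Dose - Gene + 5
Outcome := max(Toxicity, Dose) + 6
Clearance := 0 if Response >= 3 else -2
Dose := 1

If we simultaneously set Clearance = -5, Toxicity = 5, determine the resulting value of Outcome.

Setting Clearance = -5, Toxicity = 5 by intervention discards those variables' equations.
Outcome = max(Toxicity, Dose) + 6  [with Toxicity=5, Dose=1]  = 11

11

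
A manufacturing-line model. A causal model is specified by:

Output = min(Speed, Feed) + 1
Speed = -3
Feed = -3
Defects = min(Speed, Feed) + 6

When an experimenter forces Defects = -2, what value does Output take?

-2

The intervention breaks the incoming arrows to Defects: Defects = min(Speed, Feed) + 6 no longer applies, and Defects = -2.
Output is not downstream of the intervention, so its value is determined by the original equations.
Output = min(Speed, Feed) + 1  [with Speed=-3, Feed=-3]  = -2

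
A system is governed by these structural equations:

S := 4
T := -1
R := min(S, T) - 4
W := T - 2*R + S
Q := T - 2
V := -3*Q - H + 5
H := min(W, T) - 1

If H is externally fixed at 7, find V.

Under do(H=7), the mechanism H := min(W, T) - 1 is discarded; H is fixed at 7.
Q = T - 2  [with T=-1]  = -3
V = -3*Q - H + 5  [with Q=-3, H=7]  = 7

7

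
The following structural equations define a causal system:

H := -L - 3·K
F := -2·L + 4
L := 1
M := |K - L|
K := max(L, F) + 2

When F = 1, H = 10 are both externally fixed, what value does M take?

Setting F = 1, H = 10 by intervention discards those variables' equations.
K = max(L, F) + 2  [with L=1, F=1]  = 3
M = |K - L|  [with K=3, L=1]  = 2

2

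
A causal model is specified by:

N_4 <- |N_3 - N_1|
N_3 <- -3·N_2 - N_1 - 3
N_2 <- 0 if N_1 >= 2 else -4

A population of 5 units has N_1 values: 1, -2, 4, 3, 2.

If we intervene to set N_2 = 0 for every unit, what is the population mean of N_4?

6.6

Every unit gets N_2=0 under the intervention. N_4 values become 5, 1, 11, 9, 7; E[N_4|do(N_2=0)] = 6.6.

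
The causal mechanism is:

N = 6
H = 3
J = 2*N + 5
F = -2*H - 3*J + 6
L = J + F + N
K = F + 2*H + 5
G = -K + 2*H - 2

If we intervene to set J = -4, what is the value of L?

do(J=-4) replaces the equation J = 2*N + 5 with the constant J = -4.
F = -2*H - 3*J + 6  [with H=3, J=-4]  = 12
L = J + F + N  [with J=-4, F=12, N=6]  = 14

14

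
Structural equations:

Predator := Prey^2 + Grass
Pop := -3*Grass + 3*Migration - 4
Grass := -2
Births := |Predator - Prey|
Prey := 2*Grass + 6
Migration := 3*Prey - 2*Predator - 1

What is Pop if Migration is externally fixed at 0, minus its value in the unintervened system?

The intervention breaks the incoming arrows to Migration: Migration := 3*Prey - 2*Predator - 1 no longer applies, and Migration = 0.
Pop = -3*Grass + 3*Migration - 4  [with Grass=-2, Migration=0]  = 2
Without intervention: Prey = 2*Grass + 6  [with Grass=-2]  = 2; Predator = Prey^2 + Grass  [with Prey=2, Grass=-2]  = 2; Migration = 3*Prey - 2*Predator - 1  [with Prey=2, Predator=2]  = 1; Pop = -3*Grass + 3*Migration - 4  [with Grass=-2, Migration=1]  = 5.
Change = 2 − 5 = -3.

-3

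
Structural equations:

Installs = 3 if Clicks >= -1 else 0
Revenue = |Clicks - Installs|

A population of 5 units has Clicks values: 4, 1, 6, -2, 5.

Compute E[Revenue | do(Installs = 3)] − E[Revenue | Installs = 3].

do(Installs=3) breaks Installs's dependence on Clicks. With Installs=3 fixed, Revenue across the units is 1, 2, 3, 5, 2, mean 2.6.
E[Revenue|Installs=3] averages over only the 4 units with Installs=3 (Clicks = 4, 1, 6, 5): Revenue = 1, 2, 3, 2, mean 2.
Difference = 2.6 − 2 = 0.6.

0.6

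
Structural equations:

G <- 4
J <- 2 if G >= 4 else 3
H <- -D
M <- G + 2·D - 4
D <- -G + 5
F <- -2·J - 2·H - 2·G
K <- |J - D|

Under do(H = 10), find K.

1

Under do(H=10), the mechanism H <- -D is discarded; H is fixed at 10.
Since K is not a descendant of the intervened variable, it is unaffected.
J = 2 if G >= 4 else 3  [with G=4]  = 2
D = -G + 5  [with G=4]  = 1
K = |J - D|  [with J=2, D=1]  = 1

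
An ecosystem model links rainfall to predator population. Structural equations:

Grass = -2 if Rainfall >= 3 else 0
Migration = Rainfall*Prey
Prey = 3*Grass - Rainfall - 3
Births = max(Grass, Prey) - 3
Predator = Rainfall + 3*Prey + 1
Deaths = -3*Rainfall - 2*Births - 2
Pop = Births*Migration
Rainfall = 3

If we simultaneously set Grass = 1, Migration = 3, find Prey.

-3

The joint intervention fixes Grass = 1, Migration = 3, removing each variable's own equation.
Prey = 3*Grass - Rainfall - 3  [with Grass=1, Rainfall=3]  = -3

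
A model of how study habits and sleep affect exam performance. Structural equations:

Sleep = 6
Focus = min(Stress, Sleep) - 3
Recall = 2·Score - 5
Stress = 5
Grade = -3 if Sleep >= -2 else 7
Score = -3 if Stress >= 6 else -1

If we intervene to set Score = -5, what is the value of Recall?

-15

Intervening sets Score = -5 and removes its equation (Score = -3 if Stress >= 6 else -1).
Recall = 2·Score - 5  [with Score=-5]  = -15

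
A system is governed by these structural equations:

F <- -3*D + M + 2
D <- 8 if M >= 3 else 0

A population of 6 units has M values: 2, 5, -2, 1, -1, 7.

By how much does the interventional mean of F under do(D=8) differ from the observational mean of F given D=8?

-4

The intervention sets D=8 in all 6 units regardless of M. Recomputing F per unit gives -20, -17, -24, -21, -23, -15; average -20.
E[F|D=8] averages over only the 2 units with D=8 (M = 5, 7): F = -17, -15, mean -16.
Difference = -20 − (-16) = -4.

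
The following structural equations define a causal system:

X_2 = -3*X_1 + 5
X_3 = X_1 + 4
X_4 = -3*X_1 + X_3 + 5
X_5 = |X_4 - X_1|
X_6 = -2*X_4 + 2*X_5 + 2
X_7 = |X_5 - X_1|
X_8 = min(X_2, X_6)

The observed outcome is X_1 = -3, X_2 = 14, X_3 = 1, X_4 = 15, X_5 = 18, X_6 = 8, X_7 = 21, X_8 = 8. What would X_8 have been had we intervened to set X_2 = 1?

do(X_2=1) replaces the equation X_2 = -3*X_1 + 5 with the constant X_2 = 1.
X_3 = X_1 + 4  [with X_1=-3]  = 1
X_4 = -3*X_1 + X_3 + 5  [with X_1=-3, X_3=1]  = 15
X_5 = |X_4 - X_1|  [with X_4=15, X_1=-3]  = 18
X_6 = -2*X_4 + 2*X_5 + 2  [with X_4=15, X_5=18]  = 8
X_8 = min(X_2, X_6)  [with X_2=1, X_6=8]  = 1

1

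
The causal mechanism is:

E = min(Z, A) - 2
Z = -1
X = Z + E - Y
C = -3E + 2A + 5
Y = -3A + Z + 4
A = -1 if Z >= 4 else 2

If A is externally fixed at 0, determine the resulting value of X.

-7

Under do(A=0), the mechanism A = -1 if Z >= 4 else 2 is discarded; A is fixed at 0.
E = min(Z, A) - 2  [with Z=-1, A=0]  = -3
Y = -3A + Z + 4  [with A=0, Z=-1]  = 3
X = Z + E - Y  [with Z=-1, E=-3, Y=3]  = -7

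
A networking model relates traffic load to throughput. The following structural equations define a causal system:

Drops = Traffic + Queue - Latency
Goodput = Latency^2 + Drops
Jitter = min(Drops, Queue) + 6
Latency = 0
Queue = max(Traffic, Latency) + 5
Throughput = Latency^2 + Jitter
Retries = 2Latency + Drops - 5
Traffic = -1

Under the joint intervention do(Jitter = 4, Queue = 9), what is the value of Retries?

Under do(Jitter = 4, Queue = 9), each intervened variable's structural equation is replaced by its fixed value.
Drops = Traffic + Queue - Latency  [with Traffic=-1, Queue=9, Latency=0]  = 8
Retries = 2Latency + Drops - 5  [with Latency=0, Drops=8]  = 3

3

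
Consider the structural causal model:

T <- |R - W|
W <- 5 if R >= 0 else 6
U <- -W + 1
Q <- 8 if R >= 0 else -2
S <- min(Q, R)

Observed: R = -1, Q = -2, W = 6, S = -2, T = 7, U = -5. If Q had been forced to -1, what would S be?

-1

Under do(Q=-1), the mechanism Q <- 8 if R >= 0 else -2 is discarded; Q is fixed at -1.
S = min(Q, R)  [with Q=-1, R=-1]  = -1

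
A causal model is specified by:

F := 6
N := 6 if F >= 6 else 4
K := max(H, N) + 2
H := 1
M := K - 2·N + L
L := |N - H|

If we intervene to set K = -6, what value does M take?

The intervention breaks the incoming arrows to K: K := max(H, N) + 2 no longer applies, and K = -6.
N = 6 if F >= 6 else 4  [with F=6]  = 6
L = |N - H|  [with N=6, H=1]  = 5
M = K - 2·N + L  [with K=-6, N=6, L=5]  = -13

-13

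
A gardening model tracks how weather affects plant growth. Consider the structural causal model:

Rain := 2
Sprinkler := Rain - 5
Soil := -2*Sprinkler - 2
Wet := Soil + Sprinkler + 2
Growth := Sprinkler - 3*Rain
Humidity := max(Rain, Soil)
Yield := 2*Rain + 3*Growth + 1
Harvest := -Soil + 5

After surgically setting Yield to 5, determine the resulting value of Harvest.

1

do(Yield=5) replaces the equation Yield := 2*Rain + 3*Growth + 1 with the constant Yield = 5.
Harvest is not downstream of the intervention, so its value is determined by the original equations.
Sprinkler = Rain - 5  [with Rain=2]  = -3
Soil = -2*Sprinkler - 2  [with Sprinkler=-3]  = 4
Harvest = -Soil + 5  [with Soil=4]  = 1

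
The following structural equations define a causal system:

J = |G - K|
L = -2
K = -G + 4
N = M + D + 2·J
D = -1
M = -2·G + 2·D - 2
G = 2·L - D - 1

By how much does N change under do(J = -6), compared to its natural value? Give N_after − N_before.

-36

Under do(J=-6), the mechanism J = |G - K| is discarded; J is fixed at -6.
G = 2·L - D - 1  [with L=-2, D=-1]  = -4
M = -2·G + 2·D - 2  [with G=-4, D=-1]  = 4
N = M + D + 2·J  [with M=4, D=-1, J=-6]  = -9
Without intervention: G = 2·L - D - 1  [with L=-2, D=-1]  = -4; K = -G + 4  [with G=-4]  = 8; J = |G - K|  [with G=-4, K=8]  = 12; M = -2·G + 2·D - 2  [with G=-4, D=-1]  = 4; N = M + D + 2·J  [with M=4, D=-1, J=12]  = 27.
Change = -9 − 27 = -36.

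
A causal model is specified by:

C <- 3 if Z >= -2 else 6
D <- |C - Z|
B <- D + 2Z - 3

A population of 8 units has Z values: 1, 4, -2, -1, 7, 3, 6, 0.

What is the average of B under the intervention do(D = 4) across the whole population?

Every unit gets D=4 under the intervention. B values become 3, 9, -3, -1, 15, 7, 13, 1; E[B|do(D=4)] = 5.5.

5.5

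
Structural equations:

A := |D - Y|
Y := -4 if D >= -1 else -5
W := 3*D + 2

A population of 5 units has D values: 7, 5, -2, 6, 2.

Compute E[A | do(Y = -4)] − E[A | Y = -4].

-1.4

Every unit gets Y=-4 under the intervention. A values become 11, 9, 2, 10, 6; E[A|do(Y=-4)] = 7.6.
E[A|Y=-4] averages over only the 4 units with Y=-4 (D = 7, 5, 6, 2): A = 11, 9, 10, 6, mean 9.
Difference = 7.6 − 9 = -1.4.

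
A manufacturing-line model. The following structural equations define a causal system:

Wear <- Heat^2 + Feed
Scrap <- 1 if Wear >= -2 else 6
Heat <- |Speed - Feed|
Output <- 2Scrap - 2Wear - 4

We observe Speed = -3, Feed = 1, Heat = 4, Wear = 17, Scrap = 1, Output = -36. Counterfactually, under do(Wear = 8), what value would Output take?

Under do(Wear=8), the mechanism Wear <- Heat^2 + Feed is discarded; Wear is fixed at 8.
Scrap = 1 if Wear >= -2 else 6  [with Wear=8]  = 1
Output = 2Scrap - 2Wear - 4  [with Scrap=1, Wear=8]  = -18

-18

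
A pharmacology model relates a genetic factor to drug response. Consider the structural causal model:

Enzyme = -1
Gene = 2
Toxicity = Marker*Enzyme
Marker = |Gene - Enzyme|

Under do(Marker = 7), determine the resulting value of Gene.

Under do(Marker=7), the mechanism Marker = |Gene - Enzyme| is discarded; Marker is fixed at 7.
Gene is not downstream of the intervention, so its value is determined by the original equations.

2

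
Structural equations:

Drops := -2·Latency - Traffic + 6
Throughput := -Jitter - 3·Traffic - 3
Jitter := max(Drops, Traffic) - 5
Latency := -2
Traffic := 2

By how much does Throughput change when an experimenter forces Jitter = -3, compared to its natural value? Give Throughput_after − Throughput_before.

6

Intervening sets Jitter = -3 and removes its equation (Jitter := max(Drops, Traffic) - 5).
Throughput = -Jitter - 3·Traffic - 3  [with Jitter=-3, Traffic=2]  = -6
Without intervention: Drops = -2·Latency - Traffic + 6  [with Latency=-2, Traffic=2]  = 8; Jitter = max(Drops, Traffic) - 5  [with Drops=8, Traffic=2]  = 3; Throughput = -Jitter - 3·Traffic - 3  [with Jitter=3, Traffic=2]  = -12.
Change = -6 − (-12) = 6.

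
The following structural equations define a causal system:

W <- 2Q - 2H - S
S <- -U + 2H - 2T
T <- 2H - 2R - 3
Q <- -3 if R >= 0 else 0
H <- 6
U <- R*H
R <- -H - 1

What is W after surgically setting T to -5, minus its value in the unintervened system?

Under do(T=-5), the mechanism T <- 2H - 2R - 3 is discarded; T is fixed at -5.
R = -H - 1  [with H=6]  = -7
U = R*H  [with R=-7, H=6]  = -42
Q = -3 if R >= 0 else 0  [with R=-7]  = 0
S = -U + 2H - 2T  [with U=-42, H=6, T=-5]  = 64
W = 2Q - 2H - S  [with Q=0, H=6, S=64]  = -76
Without intervention: R = -H - 1  [with H=6]  = -7; U = R*H  [with R=-7, H=6]  = -42; Q = -3 if R >= 0 else 0  [with R=-7]  = 0; T = 2H - 2R - 3  [with H=6, R=-7]  = 23; S = -U + 2H - 2T  [with U=-42, H=6, T=23]  = 8; W = 2Q - 2H - S  [with Q=0, H=6, S=8]  = -20.
Change = -76 − (-20) = -56.

-56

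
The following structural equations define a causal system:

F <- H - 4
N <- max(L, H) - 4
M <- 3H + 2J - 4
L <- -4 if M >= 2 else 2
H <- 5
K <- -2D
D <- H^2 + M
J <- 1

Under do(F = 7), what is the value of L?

-4

do(F=7) replaces the equation F <- H - 4 with the constant F = 7.
Since L is not a descendant of the intervened variable, it is unaffected.
M = 3H + 2J - 4  [with H=5, J=1]  = 13
L = -4 if M >= 2 else 2  [with M=13]  = -4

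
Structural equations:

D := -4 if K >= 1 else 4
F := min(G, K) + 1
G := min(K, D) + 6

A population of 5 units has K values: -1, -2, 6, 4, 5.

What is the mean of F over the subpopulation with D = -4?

Observing D=-4 restricts to units where D's equation naturally yields -4: K ∈ {6, 4, 5}. In that subpopulation F = 3, 3, 3, mean 3.

3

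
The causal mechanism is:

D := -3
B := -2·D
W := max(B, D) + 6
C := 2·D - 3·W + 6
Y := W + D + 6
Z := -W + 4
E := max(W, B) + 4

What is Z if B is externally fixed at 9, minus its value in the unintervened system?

-3

Under do(B=9), the mechanism B := -2·D is discarded; B is fixed at 9.
W = max(B, D) + 6  [with B=9, D=-3]  = 15
Z = -W + 4  [with W=15]  = -11
Without intervention: B = -2·D  [with D=-3]  = 6; W = max(B, D) + 6  [with B=6, D=-3]  = 12; Z = -W + 4  [with W=12]  = -8.
Change = -11 − (-8) = -3.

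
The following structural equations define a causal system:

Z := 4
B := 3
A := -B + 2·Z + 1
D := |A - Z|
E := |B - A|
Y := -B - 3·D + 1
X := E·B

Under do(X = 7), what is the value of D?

2

Under do(X=7), the mechanism X := E·B is discarded; X is fixed at 7.
Since D is not a descendant of the intervened variable, it is unaffected.
A = -B + 2·Z + 1  [with B=3, Z=4]  = 6
D = |A - Z|  [with A=6, Z=4]  = 2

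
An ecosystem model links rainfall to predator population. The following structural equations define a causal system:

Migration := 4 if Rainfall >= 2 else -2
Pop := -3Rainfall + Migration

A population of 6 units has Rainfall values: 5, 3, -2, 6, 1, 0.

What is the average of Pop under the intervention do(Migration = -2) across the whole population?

-8.5

do(Migration=-2) breaks Migration's dependence on Rainfall. With Migration=-2 fixed, Pop across the units is -17, -11, 4, -20, -5, -2, mean -8.5.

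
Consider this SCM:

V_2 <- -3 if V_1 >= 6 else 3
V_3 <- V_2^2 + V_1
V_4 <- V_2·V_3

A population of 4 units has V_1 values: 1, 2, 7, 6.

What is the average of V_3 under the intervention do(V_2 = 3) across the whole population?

13

Under do(V_2=3), V_2's equation is replaced by V_2=3 for every unit. Per-unit V_3: 10, 11, 16, 15. Mean = 13.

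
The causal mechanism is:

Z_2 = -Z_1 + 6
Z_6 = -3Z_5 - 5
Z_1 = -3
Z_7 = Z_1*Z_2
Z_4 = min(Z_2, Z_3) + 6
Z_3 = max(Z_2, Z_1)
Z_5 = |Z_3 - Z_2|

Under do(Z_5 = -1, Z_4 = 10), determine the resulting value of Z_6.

-2

Setting Z_5 = -1, Z_4 = 10 by intervention discards those variables' equations.
Z_6 = -3Z_5 - 5  [with Z_5=-1]  = -2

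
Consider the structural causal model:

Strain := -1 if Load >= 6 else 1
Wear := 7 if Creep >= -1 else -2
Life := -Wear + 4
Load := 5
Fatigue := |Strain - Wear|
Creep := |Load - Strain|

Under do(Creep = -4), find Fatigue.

3

do(Creep=-4) replaces the equation Creep := |Load - Strain| with the constant Creep = -4.
Strain = -1 if Load >= 6 else 1  [with Load=5]  = 1
Wear = 7 if Creep >= -1 else -2  [with Creep=-4]  = -2
Fatigue = |Strain - Wear|  [with Strain=1, Wear=-2]  = 3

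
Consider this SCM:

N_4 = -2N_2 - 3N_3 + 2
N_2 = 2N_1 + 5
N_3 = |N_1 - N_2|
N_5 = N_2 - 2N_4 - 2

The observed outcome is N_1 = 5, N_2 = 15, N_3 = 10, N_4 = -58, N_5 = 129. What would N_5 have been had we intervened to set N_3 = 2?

81

do(N_3=2) replaces the equation N_3 = |N_1 - N_2| with the constant N_3 = 2.
N_2 = 2N_1 + 5  [with N_1=5]  = 15
N_4 = -2N_2 - 3N_3 + 2  [with N_2=15, N_3=2]  = -34
N_5 = N_2 - 2N_4 - 2  [with N_2=15, N_4=-34]  = 81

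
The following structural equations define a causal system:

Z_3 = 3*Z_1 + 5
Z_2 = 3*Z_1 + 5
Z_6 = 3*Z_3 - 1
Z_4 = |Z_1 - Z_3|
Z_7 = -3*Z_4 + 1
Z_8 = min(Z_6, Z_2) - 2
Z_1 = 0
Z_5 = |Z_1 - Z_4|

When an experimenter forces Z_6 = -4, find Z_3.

do(Z_6=-4) replaces the equation Z_6 = 3*Z_3 - 1 with the constant Z_6 = -4.
Z_3 is not downstream of the intervention, so its value is determined by the original equations.
Z_3 = 3*Z_1 + 5  [with Z_1=0]  = 5

5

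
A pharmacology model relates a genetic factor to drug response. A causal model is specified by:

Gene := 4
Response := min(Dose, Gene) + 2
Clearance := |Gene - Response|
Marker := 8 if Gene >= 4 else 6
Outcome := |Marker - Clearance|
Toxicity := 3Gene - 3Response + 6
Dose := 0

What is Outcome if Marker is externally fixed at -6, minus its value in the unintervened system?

2

The intervention breaks the incoming arrows to Marker: Marker := 8 if Gene >= 4 else 6 no longer applies, and Marker = -6.
Response = min(Dose, Gene) + 2  [with Dose=0, Gene=4]  = 2
Clearance = |Gene - Response|  [with Gene=4, Response=2]  = 2
Outcome = |Marker - Clearance|  [with Marker=-6, Clearance=2]  = 8
Without intervention: Marker = 8 if Gene >= 4 else 6  [with Gene=4]  = 8; Response = min(Dose, Gene) + 2  [with Dose=0, Gene=4]  = 2; Clearance = |Gene - Response|  [with Gene=4, Response=2]  = 2; Outcome = |Marker - Clearance|  [with Marker=8, Clearance=2]  = 6.
Change = 8 − 6 = 2.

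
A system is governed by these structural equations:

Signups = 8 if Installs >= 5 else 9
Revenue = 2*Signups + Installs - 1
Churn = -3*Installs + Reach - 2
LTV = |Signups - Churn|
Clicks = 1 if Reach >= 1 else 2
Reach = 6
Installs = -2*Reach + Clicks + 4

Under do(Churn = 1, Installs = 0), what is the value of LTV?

The joint intervention fixes Churn = 1, Installs = 0, removing each variable's own equation.
Signups = 8 if Installs >= 5 else 9  [with Installs=0]  = 9
LTV = |Signups - Churn|  [with Signups=9, Churn=1]  = 8

8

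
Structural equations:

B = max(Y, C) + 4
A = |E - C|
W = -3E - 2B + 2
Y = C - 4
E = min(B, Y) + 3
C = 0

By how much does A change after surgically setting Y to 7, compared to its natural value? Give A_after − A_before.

9

do(Y=7) replaces the equation Y = C - 4 with the constant Y = 7.
B = max(Y, C) + 4  [with Y=7, C=0]  = 11
E = min(B, Y) + 3  [with B=11, Y=7]  = 10
A = |E - C|  [with E=10, C=0]  = 10
Without intervention: Y = C - 4  [with C=0]  = -4; B = max(Y, C) + 4  [with Y=-4, C=0]  = 4; E = min(B, Y) + 3  [with B=4, Y=-4]  = -1; A = |E - C|  [with E=-1, C=0]  = 1.
Change = 10 − 1 = 9.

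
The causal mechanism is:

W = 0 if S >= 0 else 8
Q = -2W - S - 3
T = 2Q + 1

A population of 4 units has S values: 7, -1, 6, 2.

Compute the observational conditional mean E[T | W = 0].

-15

E[T|W=0] averages over only the 3 units with W=0 (S = 7, 6, 2): T = -19, -17, -9, mean -15.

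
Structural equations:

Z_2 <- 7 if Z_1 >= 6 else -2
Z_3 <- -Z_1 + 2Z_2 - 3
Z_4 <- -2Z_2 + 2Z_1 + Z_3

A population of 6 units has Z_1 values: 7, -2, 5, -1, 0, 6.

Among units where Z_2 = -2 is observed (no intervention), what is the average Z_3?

Observing Z_2=-2 restricts to units where Z_2's equation naturally yields -2: Z_1 ∈ {-2, 5, -1, 0}. In that subpopulation Z_3 = -5, -12, -6, -7, mean -7.5.

-7.5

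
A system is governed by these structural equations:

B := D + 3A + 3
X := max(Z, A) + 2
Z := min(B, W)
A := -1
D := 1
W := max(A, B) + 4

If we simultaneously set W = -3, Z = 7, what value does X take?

9

The joint intervention fixes W = -3, Z = 7, removing each variable's own equation.
X = max(Z, A) + 2  [with Z=7, A=-1]  = 9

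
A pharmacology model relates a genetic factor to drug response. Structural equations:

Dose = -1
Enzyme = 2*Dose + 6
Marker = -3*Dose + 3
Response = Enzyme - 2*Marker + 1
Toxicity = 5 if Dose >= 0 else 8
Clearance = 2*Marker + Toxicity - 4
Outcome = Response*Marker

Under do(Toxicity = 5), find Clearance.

The intervention breaks the incoming arrows to Toxicity: Toxicity = 5 if Dose >= 0 else 8 no longer applies, and Toxicity = 5.
Marker = -3*Dose + 3  [with Dose=-1]  = 6
Clearance = 2*Marker + Toxicity - 4  [with Marker=6, Toxicity=5]  = 13

13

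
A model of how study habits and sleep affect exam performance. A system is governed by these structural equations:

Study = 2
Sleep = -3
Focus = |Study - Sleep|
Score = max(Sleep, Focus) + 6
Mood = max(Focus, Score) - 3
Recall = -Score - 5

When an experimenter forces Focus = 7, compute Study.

2

Under do(Focus=7), the mechanism Focus = |Study - Sleep| is discarded; Focus is fixed at 7.
Study is not downstream of the intervention, so its value is determined by the original equations.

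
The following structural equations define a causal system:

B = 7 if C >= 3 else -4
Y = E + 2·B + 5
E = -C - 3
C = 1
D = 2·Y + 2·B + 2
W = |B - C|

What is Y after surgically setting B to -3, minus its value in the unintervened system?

2

The intervention breaks the incoming arrows to B: B = 7 if C >= 3 else -4 no longer applies, and B = -3.
E = -C - 3  [with C=1]  = -4
Y = E + 2·B + 5  [with E=-4, B=-3]  = -5
Without intervention: E = -C - 3  [with C=1]  = -4; B = 7 if C >= 3 else -4  [with C=1]  = -4; Y = E + 2·B + 5  [with E=-4, B=-4]  = -7.
Change = -5 − (-7) = 2.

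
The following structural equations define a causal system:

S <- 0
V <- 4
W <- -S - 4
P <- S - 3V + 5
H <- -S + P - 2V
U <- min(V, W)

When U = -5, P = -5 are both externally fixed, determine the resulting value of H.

Setting U = -5, P = -5 by intervention discards those variables' equations.
H = -S + P - 2V  [with S=0, P=-5, V=4]  = -13

-13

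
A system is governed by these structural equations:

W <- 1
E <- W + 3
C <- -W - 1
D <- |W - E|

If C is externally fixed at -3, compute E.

Under do(C=-3), the mechanism C <- -W - 1 is discarded; C is fixed at -3.
Since E is not a descendant of the intervened variable, it is unaffected.
E = W + 3  [with W=1]  = 4

4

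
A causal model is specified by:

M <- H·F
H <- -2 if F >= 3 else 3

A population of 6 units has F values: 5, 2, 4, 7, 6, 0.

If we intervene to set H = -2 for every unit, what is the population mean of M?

-8

Under do(H=-2), H's equation is replaced by H=-2 for every unit. Per-unit M: -10, -4, -8, -14, -12, 0. Mean = -8.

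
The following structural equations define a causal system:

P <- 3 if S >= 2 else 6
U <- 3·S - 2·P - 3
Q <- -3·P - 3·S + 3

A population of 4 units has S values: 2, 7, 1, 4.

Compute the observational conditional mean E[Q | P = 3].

Conditioning on P=3 selects the 3 unit(s) with S ∈ {2, 7, 4}. Their Q values: -12, -27, -18. Mean = -19.

-19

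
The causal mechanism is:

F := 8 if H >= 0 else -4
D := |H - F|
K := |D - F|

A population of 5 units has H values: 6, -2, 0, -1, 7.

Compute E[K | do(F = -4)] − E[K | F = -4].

3.5

The intervention sets F=-4 in all 5 units regardless of H. Recomputing K per unit gives 14, 6, 8, 7, 15; average 10.
Conditioning on F=-4 selects the 2 unit(s) with H ∈ {-2, -1}. Their K values: 6, 7. Mean = 6.5.
Difference = 10 − 6.5 = 3.5.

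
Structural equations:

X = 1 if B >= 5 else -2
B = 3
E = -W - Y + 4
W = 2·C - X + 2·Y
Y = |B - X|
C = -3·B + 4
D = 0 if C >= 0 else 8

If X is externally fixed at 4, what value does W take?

-12

do(X=4) replaces the equation X = 1 if B >= 5 else -2 with the constant X = 4.
C = -3·B + 4  [with B=3]  = -5
Y = |B - X|  [with B=3, X=4]  = 1
W = 2·C - X + 2·Y  [with C=-5, X=4, Y=1]  = -12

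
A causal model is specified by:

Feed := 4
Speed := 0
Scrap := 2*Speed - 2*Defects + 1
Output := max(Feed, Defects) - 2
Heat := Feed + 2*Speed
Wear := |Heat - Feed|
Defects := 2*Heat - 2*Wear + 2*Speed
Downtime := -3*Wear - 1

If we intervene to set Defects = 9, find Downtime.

-1

do(Defects=9) replaces the equation Defects := 2*Heat - 2*Wear + 2*Speed with the constant Defects = 9.
Downtime is not downstream of the intervention, so its value is determined by the original equations.
Heat = Feed + 2*Speed  [with Feed=4, Speed=0]  = 4
Wear = |Heat - Feed|  [with Heat=4, Feed=4]  = 0
Downtime = -3*Wear - 1  [with Wear=0]  = -1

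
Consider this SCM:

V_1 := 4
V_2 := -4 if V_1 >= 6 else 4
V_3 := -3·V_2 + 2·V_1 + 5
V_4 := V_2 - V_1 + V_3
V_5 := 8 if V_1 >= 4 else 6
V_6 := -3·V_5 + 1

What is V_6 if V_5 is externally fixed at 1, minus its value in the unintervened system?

21

The intervention breaks the incoming arrows to V_5: V_5 := 8 if V_1 >= 4 else 6 no longer applies, and V_5 = 1.
V_6 = -3·V_5 + 1  [with V_5=1]  = -2
Without intervention: V_5 = 8 if V_1 >= 4 else 6  [with V_1=4]  = 8; V_6 = -3·V_5 + 1  [with V_5=8]  = -23.
Change = -2 − (-23) = 21.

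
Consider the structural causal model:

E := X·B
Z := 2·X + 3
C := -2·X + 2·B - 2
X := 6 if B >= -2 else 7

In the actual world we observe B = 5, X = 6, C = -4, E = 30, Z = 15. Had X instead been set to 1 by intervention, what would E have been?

Under do(X=1), the mechanism X := 6 if B >= -2 else 7 is discarded; X is fixed at 1.
E = X·B  [with X=1, B=5]  = 5

5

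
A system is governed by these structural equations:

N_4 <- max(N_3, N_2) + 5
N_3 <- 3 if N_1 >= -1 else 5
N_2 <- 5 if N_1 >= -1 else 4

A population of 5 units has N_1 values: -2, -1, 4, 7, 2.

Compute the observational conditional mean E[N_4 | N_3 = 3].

Conditioning on N_3=3 selects the 4 unit(s) with N_1 ∈ {-1, 4, 7, 2}. Their N_4 values: 10, 10, 10, 10. Mean = 10.

10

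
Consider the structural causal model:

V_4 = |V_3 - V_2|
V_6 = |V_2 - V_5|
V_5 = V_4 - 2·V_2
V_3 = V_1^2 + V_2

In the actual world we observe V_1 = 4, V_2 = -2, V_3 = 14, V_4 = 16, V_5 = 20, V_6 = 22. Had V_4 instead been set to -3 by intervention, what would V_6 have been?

3

Under do(V_4=-3), the mechanism V_4 = |V_3 - V_2| is discarded; V_4 is fixed at -3.
V_5 = V_4 - 2·V_2  [with V_4=-3, V_2=-2]  = 1
V_6 = |V_2 - V_5|  [with V_2=-2, V_5=1]  = 3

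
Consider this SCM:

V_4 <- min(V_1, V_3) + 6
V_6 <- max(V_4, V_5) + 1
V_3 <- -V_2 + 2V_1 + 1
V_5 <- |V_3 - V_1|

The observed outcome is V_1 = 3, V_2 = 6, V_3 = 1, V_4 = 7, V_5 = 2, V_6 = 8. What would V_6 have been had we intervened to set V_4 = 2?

Under do(V_4=2), the mechanism V_4 <- min(V_1, V_3) + 6 is discarded; V_4 is fixed at 2.
V_3 = -V_2 + 2V_1 + 1  [with V_2=6, V_1=3]  = 1
V_5 = |V_3 - V_1|  [with V_3=1, V_1=3]  = 2
V_6 = max(V_4, V_5) + 1  [with V_4=2, V_5=2]  = 3

3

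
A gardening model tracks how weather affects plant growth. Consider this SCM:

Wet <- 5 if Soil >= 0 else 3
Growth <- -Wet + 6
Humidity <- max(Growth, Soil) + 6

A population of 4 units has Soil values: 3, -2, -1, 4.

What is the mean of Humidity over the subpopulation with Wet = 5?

9.5

Observing Wet=5 restricts to units where Wet's equation naturally yields 5: Soil ∈ {3, 4}. In that subpopulation Humidity = 9, 10, mean 9.5.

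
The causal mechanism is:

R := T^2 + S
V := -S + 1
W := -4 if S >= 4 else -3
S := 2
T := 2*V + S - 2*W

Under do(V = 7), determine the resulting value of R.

486

do(V=7) replaces the equation V := -S + 1 with the constant V = 7.
W = -4 if S >= 4 else -3  [with S=2]  = -3
T = 2*V + S - 2*W  [with V=7, S=2, W=-3]  = 22
R = T^2 + S  [with T=22, S=2]  = 486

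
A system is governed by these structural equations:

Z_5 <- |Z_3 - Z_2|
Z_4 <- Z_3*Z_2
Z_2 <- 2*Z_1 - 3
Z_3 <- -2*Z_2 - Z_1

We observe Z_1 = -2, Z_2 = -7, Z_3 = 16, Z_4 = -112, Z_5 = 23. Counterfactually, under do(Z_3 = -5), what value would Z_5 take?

do(Z_3=-5) replaces the equation Z_3 <- -2*Z_2 - Z_1 with the constant Z_3 = -5.
Z_2 = 2*Z_1 - 3  [with Z_1=-2]  = -7
Z_5 = |Z_3 - Z_2|  [with Z_3=-5, Z_2=-7]  = 2

2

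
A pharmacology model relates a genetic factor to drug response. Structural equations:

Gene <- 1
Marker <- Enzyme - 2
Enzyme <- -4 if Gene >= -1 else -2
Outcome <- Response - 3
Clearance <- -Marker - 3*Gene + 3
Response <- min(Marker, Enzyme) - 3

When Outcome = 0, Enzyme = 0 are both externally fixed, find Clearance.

The joint intervention fixes Outcome = 0, Enzyme = 0, removing each variable's own equation.
Marker = Enzyme - 2  [with Enzyme=0]  = -2
Clearance = -Marker - 3*Gene + 3  [with Marker=-2, Gene=1]  = 2

2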